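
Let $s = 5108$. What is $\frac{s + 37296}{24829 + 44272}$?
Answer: $\frac{42404}{69101} \approx 0.61365$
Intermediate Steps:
$\frac{s + 37296}{24829 + 44272} = \frac{5108 + 37296}{24829 + 44272} = \frac{42404}{69101}$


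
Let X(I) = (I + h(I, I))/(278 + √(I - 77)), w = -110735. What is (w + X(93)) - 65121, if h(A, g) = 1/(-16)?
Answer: -793460785/4512 ≈ -1.7586e+5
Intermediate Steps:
h(A, g) = -1/16
X(I) = (-1/16 + I)/(278 + √(-77 + I)) (X(I) = (I - 1/16)/(278 + √(I - 77)) = (-1/16 + I)/(278 + √(-77 + I)))
(w + X(93)) - 65121 = (-110735 + (-1/16 + 93)/(278 + √(-77 + 93))) - 65121 = (-110735 + (1487/16)/(278 + √16)) - 65121 = (-110735 + (1487/16)/(278 + 4)) - 65121 = (-110735 + (1487/16)/282) - 65121 = (-110735 + (1/282)*(1487/16)) - 65121 = (-110735 + 1487/4512) - 65121 = -499634833/4512 - 65121 = -793460785/4512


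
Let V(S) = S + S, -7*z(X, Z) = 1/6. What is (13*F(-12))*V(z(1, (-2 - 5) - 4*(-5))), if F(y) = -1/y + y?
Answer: 1859/252 ≈ 7.3770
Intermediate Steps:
z(X, Z) = -1/42 (z(X, Z) = -⅐/6 = -⅐*⅙ = -1/42)
V(S) = 2*S
F(y) = y - 1/y
(13*F(-12))*V(z(1, (-2 - 5) - 4*(-5))) = (13*(-12 - 1/(-12)))*(2*(-1/42)) = (13*(-12 - 1*(-1/12)))*(-1/21) = (13*(-12 + 1/12))*(-1/21) = (13*(-143/12))*(-1/21) = -1859/12*(-1/21) = 1859/252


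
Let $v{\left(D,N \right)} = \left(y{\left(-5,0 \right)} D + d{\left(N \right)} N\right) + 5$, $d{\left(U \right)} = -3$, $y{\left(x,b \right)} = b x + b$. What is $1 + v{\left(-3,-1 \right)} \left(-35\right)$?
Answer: $-279$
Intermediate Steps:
$y{\left(x,b \right)} = b + b x$
$v{\left(D,N \right)} = 5 - 3 N$ ($v{\left(D,N \right)} = \left(0 \left(1 - 5\right) D - 3 N\right) + 5 = \left(0 \left(-4\right) D - 3 N\right) + 5 = \left(0 D - 3 N\right) + 5 = \left(0 - 3 N\right) + 5 = - 3 N + 5 = 5 - 3 N$)
$1 + v{\left(-3,-1 \right)} \left(-35\right) = 1 + \left(5 - -3\right) \left(-35\right) = 1 + \left(5 + 3\right) \left(-35\right) = 1 + 8 \left(-35\right) = 1 - 280 = -279$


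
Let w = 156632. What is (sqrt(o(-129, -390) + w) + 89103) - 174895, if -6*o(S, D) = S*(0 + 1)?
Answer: -85792 + sqrt(626614)/2 ≈ -85396.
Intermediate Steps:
o(S, D) = -S/6 (o(S, D) = -S*(0 + 1)/6 = -S/6)
(sqrt(o(-129, -390) + w) + 89103) - 174895 = (sqrt(-1/6*(-129) + 156632) + 89103) - 174895 = (sqrt(43/2 + 156632) + 89103) - 174895 = (sqrt(313307/2) + 89103) - 174895 = (sqrt(626614)/2 + 89103) - 174895 = (89103 + sqrt(626614)/2) - 174895 = -85792 + sqrt(626614)/2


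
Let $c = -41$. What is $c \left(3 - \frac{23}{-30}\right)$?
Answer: $- \frac{4633}{30} \approx -154.43$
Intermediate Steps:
$c \left(3 - \frac{23}{-30}\right) = - 41 \left(3 - \frac{23}{-30}\right) = - 41 \left(3 - - \frac{23}{30}\right) = - 41 \left(3 + \frac{23}{30}\right) = \left(-41\right) \frac{113}{30} = - \frac{4633}{30}$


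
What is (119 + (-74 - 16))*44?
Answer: 1276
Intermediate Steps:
(119 + (-74 - 16))*44 = (119 - 90)*44 = 29*44 = 1276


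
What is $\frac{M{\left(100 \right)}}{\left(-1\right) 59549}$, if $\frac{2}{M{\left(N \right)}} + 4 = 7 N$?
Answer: $- \frac{1}{20723052} \approx -4.8255 \cdot 10^{-8}$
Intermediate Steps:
$M{\left(N \right)} = \frac{2}{-4 + 7 N}$
$\frac{M{\left(100 \right)}}{\left(-1\right) 59549} = \frac{2 \frac{1}{-4 + 7 \cdot 100}}{\left(-1\right) 59549} = \frac{2 \frac{1}{-4 + 700}}{-59549} = \frac{2}{696} \left(- \frac{1}{59549}\right) = 2 \cdot \frac{1}{696} \left(- \frac{1}{59549}\right) = \frac{1}{348} \left(- \frac{1}{59549}\right) = - \frac{1}{20723052}$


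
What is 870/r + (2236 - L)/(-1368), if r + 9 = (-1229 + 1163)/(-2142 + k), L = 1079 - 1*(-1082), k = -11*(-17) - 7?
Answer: -32450185/334248 ≈ -97.084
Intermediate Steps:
k = 180 (k = 187 - 7 = 180)
L = 2161 (L = 1079 + 1082 = 2161)
r = -2932/327 (r = -9 + (-1229 + 1163)/(-2142 + 180) = -9 - 66/(-1962) = -9 - 66*(-1/1962) = -9 + 11/327 = -2932/327 ≈ -8.9664)
870/r + (2236 - L)/(-1368) = 870/(-2932/327) + (2236 - 1*2161)/(-1368) = 870*(-327/2932) + (2236 - 2161)*(-1/1368) = -142245/1466 + 75*(-1/1368) = -142245/1466 - 25/456 = -32450185/334248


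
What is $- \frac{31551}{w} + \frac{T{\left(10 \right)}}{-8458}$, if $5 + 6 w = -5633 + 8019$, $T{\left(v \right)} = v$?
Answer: $- \frac{800586979}{10069249} \approx -79.508$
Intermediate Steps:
$w = \frac{2381}{6}$ ($w = - \frac{5}{6} + \frac{-5633 + 8019}{6} = - \frac{5}{6} + \frac{1}{6} \cdot 2386 = - \frac{5}{6} + \frac{1193}{3} = \frac{2381}{6} \approx 396.83$)
$- \frac{31551}{w} + \frac{T{\left(10 \right)}}{-8458} = - \frac{31551}{\frac{2381}{6}} + \frac{10}{-8458} = \left(-31551\right) \frac{6}{2381} + 10 \left(- \frac{1}{8458}\right) = - \frac{189306}{2381} - \frac{5}{4229} = - \frac{800586979}{10069249}$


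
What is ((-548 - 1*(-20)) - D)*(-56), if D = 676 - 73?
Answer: 63336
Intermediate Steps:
D = 603
((-548 - 1*(-20)) - D)*(-56) = ((-548 - 1*(-20)) - 1*603)*(-56) = ((-548 + 20) - 603)*(-56) = (-528 - 603)*(-56) = -1131*(-56) = 63336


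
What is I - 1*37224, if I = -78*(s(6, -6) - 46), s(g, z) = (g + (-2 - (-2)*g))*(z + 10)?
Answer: -38628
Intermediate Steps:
s(g, z) = (-2 + 3*g)*(10 + z) (s(g, z) = (g + (-2 + 2*g))*(10 + z) = (-2 + 3*g)*(10 + z))
I = -1404 (I = -78*((-20 - 2*(-6) + 30*6 + 3*6*(-6)) - 46) = -78*((-20 + 12 + 180 - 108) - 46) = -78*(64 - 46) = -78*18 = -1404)
I - 1*37224 = -1404 - 1*37224 = -1404 - 37224 = -38628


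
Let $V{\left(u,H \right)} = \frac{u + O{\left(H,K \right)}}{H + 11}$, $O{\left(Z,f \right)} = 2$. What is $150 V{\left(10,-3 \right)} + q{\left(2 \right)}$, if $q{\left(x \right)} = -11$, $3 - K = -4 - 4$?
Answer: $214$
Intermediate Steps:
$K = 11$ ($K = 3 - \left(-4 - 4\right) = 3 - -8 = 3 + 8 = 11$)
$V{\left(u,H \right)} = \frac{2 + u}{11 + H}$ ($V{\left(u,H \right)} = \frac{u + 2}{H + 11} = \frac{2 + u}{11 + H}$)
$150 V{\left(10,-3 \right)} + q{\left(2 \right)} = 150 \frac{2 + 10}{11 - 3} - 11 = 150 \cdot \frac{1}{8} \cdot 12 - 11 = 150 \cdot \frac{3}{2} - 11 = 225 - 11 = 214$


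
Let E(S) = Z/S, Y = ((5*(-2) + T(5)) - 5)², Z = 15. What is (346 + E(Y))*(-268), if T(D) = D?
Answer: -463841/5 ≈ -92768.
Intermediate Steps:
Y = 100 (Y = ((5*(-2) + 5) - 5)² = ((-10 + 5) - 5)² = (-5 - 5)² = (-10)² = 100)
E(S) = 15/S
(346 + E(Y))*(-268) = (346 + 15/100)*(-268) = (346 + 15*(1/100))*(-268) = (346 + 3/20)*(-268) = (6923/20)*(-268) = -463841/5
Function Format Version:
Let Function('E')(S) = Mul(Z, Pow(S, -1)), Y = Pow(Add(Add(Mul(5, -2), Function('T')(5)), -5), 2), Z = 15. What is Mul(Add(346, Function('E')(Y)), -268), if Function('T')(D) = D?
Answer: Rational(-463841, 5) ≈ -92768.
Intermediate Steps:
Y = 100 (Y = Pow(Add(Add(Mul(5, -2), 5), -5), 2) = Pow(Add(Add(-10, 5), -5), 2) = Pow(Add(-5, -5), 2) = Pow(-10, 2) = 100)
Function('E')(S) = Mul(15, Pow(S, -1))
Mul(Add(346, Function('E')(Y)), -268) = Mul(Add(346, Mul(15, Pow(100, -1))), -268) = Mul(Add(346, Mul(15, Rational(1, 100))), -268) = Mul(Add(346, Rational(3, 20)), -268) = Mul(Rational(6923, 20), -268) = Rational(-463841, 5)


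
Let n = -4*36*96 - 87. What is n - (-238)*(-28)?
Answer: -20575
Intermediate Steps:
n = -13911 (n = -144*96 - 87 = -13824 - 87 = -13911)
n - (-238)*(-28) = -13911 - (-238)*(-28) = -13911 - 1*6664 = -13911 - 6664 = -20575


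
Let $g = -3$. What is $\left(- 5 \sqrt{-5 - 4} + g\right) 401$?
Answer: $-1203 - 6015 i \approx -1203.0 - 6015.0 i$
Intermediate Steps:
$\left(- 5 \sqrt{-5 - 4} + g\right) 401 = \left(- 5 \sqrt{-5 - 4} - 3\right) 401 = \left(- 5 \sqrt{-9} - 3\right) 401 = \left(- 5 \cdot 3 i - 3\right) 401 = \left(- 15 i - 3\right) 401 = \left(-3 - 15 i\right) 401 = -1203 - 6015 i$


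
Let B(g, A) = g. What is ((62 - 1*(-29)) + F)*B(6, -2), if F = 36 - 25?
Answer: 612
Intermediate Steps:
F = 11
((62 - 1*(-29)) + F)*B(6, -2) = ((62 - 1*(-29)) + 11)*6 = ((62 + 29) + 11)*6 = (91 + 11)*6 = 102*6 = 612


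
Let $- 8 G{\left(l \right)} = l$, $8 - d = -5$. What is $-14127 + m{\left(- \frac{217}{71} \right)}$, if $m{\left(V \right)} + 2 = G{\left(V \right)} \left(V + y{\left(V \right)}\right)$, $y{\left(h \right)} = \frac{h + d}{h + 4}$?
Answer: $- \frac{38168496525}{2701976} \approx -14126.0$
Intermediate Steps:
$d = 13$ ($d = 8 - -5 = 8 + 5 = 13$)
$G{\left(l \right)} = - \frac{l}{8}$
$y{\left(h \right)} = \frac{13 + h}{4 + h}$ ($y{\left(h \right)} = \frac{h + 13}{h + 4} = \frac{13 + h}{4 + h}$)
$m{\left(V \right)} = -2 - \frac{V \left(V + \frac{13 + V}{4 + V}\right)}{8}$ ($m{\left(V \right)} = -2 + - \frac{V}{8} \left(V + \frac{13 + V}{4 + V}\right) = -2 - \frac{V \left(V + \frac{13 + V}{4 + V}\right)}{8}$)
$-14127 + m{\left(- \frac{217}{71} \right)} = -14127 + \frac{\left(-16 - \left(- \frac{217}{71}\right)^{2}\right) \left(4 - \frac{217}{71}\right) - - \frac{217}{71} \left(13 - \frac{217}{71}\right)}{8 \left(4 - \frac{217}{71}\right)} = -14127 + \frac{\left(-16 - \left(\left(-217\right) \frac{1}{71}\right)^{2}\right) \left(4 - \frac{217}{71}\right) - \left(-217\right) \frac{1}{71} \left(13 - \frac{217}{71}\right)}{8 \left(4 - \frac{217}{71}\right)} = -14127 + \frac{\left(-16 - \left(- \frac{217}{71}\right)^{2}\right) \left(4 - \frac{217}{71}\right) - - \frac{217 \left(13 - \frac{217}{71}\right)}{71}}{8 \left(4 - \frac{217}{71}\right)} = -14127 + \frac{\left(-16 - \frac{47089}{5041}\right) \frac{67}{71} - \left(- \frac{217}{71}\right) \frac{706}{71}}{8 \cdot \frac{67}{71}} = -14127 + \frac{1}{8} \cdot \frac{71}{67} \left(\left(-16 - \frac{47089}{5041}\right) \frac{67}{71} + \frac{153202}{5041}\right) = -14127 + \frac{1}{8} \cdot \frac{71}{67} \left(\left(- \frac{127745}{5041}\right) \frac{67}{71} + \frac{153202}{5041}\right) = -14127 + \frac{1}{8} \cdot \frac{71}{67} \left(- \frac{8558915}{357911} + \frac{153202}{5041}\right) = -14127 + \frac{1}{8} \cdot \frac{71}{67} \cdot \frac{2318427}{357911} = -14127 + \frac{2318427}{2701976} = - \frac{38168496525}{2701976}$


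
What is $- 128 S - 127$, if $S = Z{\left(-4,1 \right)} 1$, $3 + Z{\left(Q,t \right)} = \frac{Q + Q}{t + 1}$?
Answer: $769$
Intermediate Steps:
$Z{\left(Q,t \right)} = -3 + \frac{2 Q}{1 + t}$ ($Z{\left(Q,t \right)} = -3 + \frac{Q + Q}{t + 1} = -3 + \frac{2 Q}{1 + t}$)
$S = -7$ ($S = \frac{-3 - 3 + 2 \left(-4\right)}{1 + 1} \cdot 1 = \frac{-3 - 3 - 8}{2} \cdot 1 = \frac{1}{2} \left(-14\right) 1 = \left(-7\right) 1 = -7$)
$- 128 S - 127 = \left(-128\right) \left(-7\right) - 127 = 896 - 127 = 769$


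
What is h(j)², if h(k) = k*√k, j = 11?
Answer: 1331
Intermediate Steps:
h(k) = k^(3/2)
h(j)² = (11^(3/2))² = (11*√11)² = 1331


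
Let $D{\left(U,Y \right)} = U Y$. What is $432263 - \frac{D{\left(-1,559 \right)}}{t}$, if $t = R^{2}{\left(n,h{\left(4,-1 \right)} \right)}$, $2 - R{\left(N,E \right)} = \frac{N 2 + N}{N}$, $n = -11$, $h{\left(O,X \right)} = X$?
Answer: $432822$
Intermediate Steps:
$R{\left(N,E \right)} = -1$ ($R{\left(N,E \right)} = 2 - \frac{N 2 + N}{N} = 2 - \frac{2 N + N}{N} = 2 - \frac{3 N}{N} = 2 - 3 = -1$)
$t = 1$ ($t = \left(-1\right)^{2} = 1$)
$432263 - \frac{D{\left(-1,559 \right)}}{t} = 432263 - \frac{\left(-1\right) 559}{1} = 432263 - \left(-559\right) 1 = 432263 - -559 = 432263 + 559 = 432822$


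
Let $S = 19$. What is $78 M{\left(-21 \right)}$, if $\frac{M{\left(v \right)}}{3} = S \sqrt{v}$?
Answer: $4446 i \sqrt{21} \approx 20374.0 i$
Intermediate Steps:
$M{\left(v \right)} = 57 \sqrt{v}$ ($M{\left(v \right)} = 3 \cdot 19 \sqrt{v} = 57 \sqrt{v}$)
$78 M{\left(-21 \right)} = 78 \cdot 57 \sqrt{-21} = 78 \cdot 57 i \sqrt{21} = 4446 i \sqrt{21}$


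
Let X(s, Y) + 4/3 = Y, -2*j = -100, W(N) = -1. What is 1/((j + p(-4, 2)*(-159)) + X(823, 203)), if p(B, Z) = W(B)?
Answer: 3/1232 ≈ 0.0024351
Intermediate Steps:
j = 50 (j = -½*(-100) = 50)
X(s, Y) = -4/3 + Y
p(B, Z) = -1
1/((j + p(-4, 2)*(-159)) + X(823, 203)) = 1/((50 - 1*(-159)) + (-4/3 + 203)) = 1/((50 + 159) + 605/3) = 1/(209 + 605/3) = 1/(1232/3) = 3/1232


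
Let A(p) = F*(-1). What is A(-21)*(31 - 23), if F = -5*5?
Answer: 200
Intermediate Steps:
F = -25
A(p) = 25 (A(p) = -25*(-1) = 25)
A(-21)*(31 - 23) = 25*(31 - 23) = 25*8 = 200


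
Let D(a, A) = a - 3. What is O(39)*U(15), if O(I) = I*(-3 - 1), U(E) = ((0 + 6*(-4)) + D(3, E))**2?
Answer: -89856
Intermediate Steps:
D(a, A) = -3 + a
U(E) = 576 (U(E) = ((0 + 6*(-4)) + (-3 + 3))**2 = ((0 - 24) + 0)**2 = (-24 + 0)**2 = (-24)**2 = 576)
O(I) = -4*I (O(I) = I*(-4) = -4*I)
O(39)*U(15) = -4*39*576 = -156*576 = -89856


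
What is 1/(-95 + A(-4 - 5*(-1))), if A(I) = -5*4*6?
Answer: -1/215 ≈ -0.0046512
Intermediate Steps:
A(I) = -120 (A(I) = -20*6 = -120)
1/(-95 + A(-4 - 5*(-1))) = 1/(-95 - 120) = 1/(-215) = -1/215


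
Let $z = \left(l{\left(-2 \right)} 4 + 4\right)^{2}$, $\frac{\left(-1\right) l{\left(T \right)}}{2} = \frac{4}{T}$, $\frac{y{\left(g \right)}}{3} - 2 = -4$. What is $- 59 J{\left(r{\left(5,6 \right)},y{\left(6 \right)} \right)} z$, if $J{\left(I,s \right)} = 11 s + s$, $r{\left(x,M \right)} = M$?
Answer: $1699200$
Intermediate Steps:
$y{\left(g \right)} = -6$ ($y{\left(g \right)} = 6 + 3 \left(-4\right) = 6 - 12 = -6$)
$l{\left(T \right)} = - \frac{8}{T}$ ($l{\left(T \right)} = - 2 \frac{4}{T} = - \frac{8}{T}$)
$J{\left(I,s \right)} = 12 s$
$z = 400$ ($z = \left(- \frac{8}{-2} \cdot 4 + 4\right)^{2} = \left(\left(-8\right) \left(- \frac{1}{2}\right) 4 + 4\right)^{2} = \left(4 \cdot 4 + 4\right)^{2} = \left(16 + 4\right)^{2} = 20^{2} = 400$)
$- 59 J{\left(r{\left(5,6 \right)},y{\left(6 \right)} \right)} z = - 59 \cdot 12 \left(-6\right) 400 = \left(-59\right) \left(-72\right) 400 = 4248 \cdot 400 = 1699200$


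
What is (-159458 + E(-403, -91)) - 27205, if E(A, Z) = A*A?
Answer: -24254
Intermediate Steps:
E(A, Z) = A**2
(-159458 + E(-403, -91)) - 27205 = (-159458 + (-403)**2) - 27205 = (-159458 + 162409) - 27205 = 2951 - 27205 = -24254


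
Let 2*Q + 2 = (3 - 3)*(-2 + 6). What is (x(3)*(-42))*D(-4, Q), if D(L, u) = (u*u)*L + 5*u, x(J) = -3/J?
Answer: -378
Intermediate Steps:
Q = -1 (Q = -1 + ((3 - 3)*(-2 + 6))/2 = -1 + (0*4)/2 = -1 + (1/2)*0 = -1 + 0 = -1)
D(L, u) = 5*u + L*u**2 (D(L, u) = u**2*L + 5*u = L*u**2 + 5*u = 5*u + L*u**2)
(x(3)*(-42))*D(-4, Q) = (-3/3*(-42))*(-(5 - 4*(-1))) = (-3*1/3*(-42))*(-(5 + 4)) = (-1*(-42))*(-1*9) = 42*(-9) = -378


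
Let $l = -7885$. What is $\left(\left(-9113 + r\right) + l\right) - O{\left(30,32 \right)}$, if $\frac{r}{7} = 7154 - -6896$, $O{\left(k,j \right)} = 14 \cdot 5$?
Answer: $81282$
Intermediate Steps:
$O{\left(k,j \right)} = 70$
$r = 98350$ ($r = 7 \left(7154 - -6896\right) = 7 \left(7154 + 6896\right) = 7 \cdot 14050 = 98350$)
$\left(\left(-9113 + r\right) + l\right) - O{\left(30,32 \right)} = \left(\left(-9113 + 98350\right) - 7885\right) - 70 = \left(89237 - 7885\right) - 70 = 81352 - 70 = 81282$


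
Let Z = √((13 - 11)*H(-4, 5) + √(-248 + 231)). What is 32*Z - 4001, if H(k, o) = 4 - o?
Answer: -4001 + 32*√(-2 + I*√17) ≈ -3964.6 + 58.054*I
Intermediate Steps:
Z = √(-2 + I*√17) (Z = √((13 - 11)*(4 - 1*5) + √(-248 + 231)) = √(2*(4 - 5) + √(-17)) = √(2*(-1) + I*√17) = √(-2 + I*√17) ≈ 1.1363 + 1.8142*I)
32*Z - 4001 = 32*√(-2 + I*√17) - 4001 = -4001 + 32*√(-2 + I*√17)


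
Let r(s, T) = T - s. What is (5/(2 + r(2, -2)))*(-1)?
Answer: 5/2 ≈ 2.5000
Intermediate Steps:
(5/(2 + r(2, -2)))*(-1) = (5/(2 + (-2 - 1*2)))*(-1) = (5/(2 + (-2 - 2)))*(-1) = (5/(2 - 4))*(-1) = (5/(-2))*(-1) = (5*(-½))*(-1) = -5/2*(-1) = 5/2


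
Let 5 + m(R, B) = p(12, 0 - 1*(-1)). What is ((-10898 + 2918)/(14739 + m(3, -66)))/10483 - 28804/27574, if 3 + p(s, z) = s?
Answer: -2225951635598/2130792830903 ≈ -1.0447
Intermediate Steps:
p(s, z) = -3 + s
m(R, B) = 4 (m(R, B) = -5 + (-3 + 12) = -5 + 9 = 4)
((-10898 + 2918)/(14739 + m(3, -66)))/10483 - 28804/27574 = ((-10898 + 2918)/(14739 + 4))/10483 - 28804/27574 = -7980/14743*(1/10483) - 28804*1/27574 = -7980*1/14743*(1/10483) - 14402/13787 = -7980/14743*1/10483 - 14402/13787 = -7980/154550869 - 14402/13787 = -2225951635598/2130792830903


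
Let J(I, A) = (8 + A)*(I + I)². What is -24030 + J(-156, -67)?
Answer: -5767326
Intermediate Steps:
J(I, A) = 4*I²*(8 + A) (J(I, A) = (8 + A)*(2*I)² = (8 + A)*(4*I²) = 4*I²*(8 + A))
-24030 + J(-156, -67) = -24030 + 4*(-156)²*(8 - 67) = -24030 + 4*24336*(-59) = -24030 - 5743296 = -5767326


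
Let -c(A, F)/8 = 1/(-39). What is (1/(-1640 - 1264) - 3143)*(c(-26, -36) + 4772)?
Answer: -424682885417/28314 ≈ -1.4999e+7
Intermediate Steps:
c(A, F) = 8/39 (c(A, F) = -8/(-39) = -8*(-1/39) = 8/39)
(1/(-1640 - 1264) - 3143)*(c(-26, -36) + 4772) = (1/(-1640 - 1264) - 3143)*(8/39 + 4772) = (1/(-2904) - 3143)*(186116/39) = (-1/2904 - 3143)*(186116/39) = -9127273/2904*186116/39 = -424682885417/28314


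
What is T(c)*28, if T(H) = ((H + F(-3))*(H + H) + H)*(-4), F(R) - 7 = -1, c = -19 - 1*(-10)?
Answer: -5040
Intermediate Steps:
c = -9 (c = -19 + 10 = -9)
F(R) = 6 (F(R) = 7 - 1 = 6)
T(H) = -4*H - 8*H*(6 + H) (T(H) = ((H + 6)*(H + H) + H)*(-4) = ((6 + H)*(2*H) + H)*(-4) = (2*H*(6 + H) + H)*(-4) = (H + 2*H*(6 + H))*(-4) = -4*H - 8*H*(6 + H))
T(c)*28 = -4*(-9)*(13 + 2*(-9))*28 = -4*(-9)*(13 - 18)*28 = -4*(-9)*(-5)*28 = -180*28 = -5040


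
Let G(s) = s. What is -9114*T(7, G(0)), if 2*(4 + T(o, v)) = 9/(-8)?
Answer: 332661/8 ≈ 41583.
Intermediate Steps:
T(o, v) = -73/16 (T(o, v) = -4 + (9/(-8))/2 = -4 + (9*(-⅛))/2 = -4 + (½)*(-9/8) = -4 - 9/16 = -73/16)
-9114*T(7, G(0)) = -9114*(-73/16) = 332661/8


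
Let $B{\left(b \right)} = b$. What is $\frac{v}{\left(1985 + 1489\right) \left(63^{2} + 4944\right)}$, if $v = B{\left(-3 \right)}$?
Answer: $- \frac{1}{10321254} \approx -9.6887 \cdot 10^{-8}$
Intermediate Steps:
$v = -3$
$\frac{v}{\left(1985 + 1489\right) \left(63^{2} + 4944\right)} = - \frac{3}{\left(1985 + 1489\right) \left(63^{2} + 4944\right)} = - \frac{3}{3474 \left(3969 + 4944\right)} = - \frac{3}{3474 \cdot 8913} = - \frac{3}{30963762} = \left(-3\right) \frac{1}{30963762} = - \frac{1}{10321254}$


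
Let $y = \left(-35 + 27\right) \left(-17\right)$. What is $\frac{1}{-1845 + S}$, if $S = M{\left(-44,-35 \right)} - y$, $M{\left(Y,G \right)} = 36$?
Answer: $- \frac{1}{1945} \approx -0.00051414$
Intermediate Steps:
$y = 136$ ($y = \left(-8\right) \left(-17\right) = 136$)
$S = -100$ ($S = 36 - 136 = -100$)
$\frac{1}{-1845 + S} = \frac{1}{-1845 - 100} = \frac{1}{-1945} = - \frac{1}{1945}$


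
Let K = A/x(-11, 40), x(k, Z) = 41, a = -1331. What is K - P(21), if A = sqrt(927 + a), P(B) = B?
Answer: -21 + 2*I*sqrt(101)/41 ≈ -21.0 + 0.49024*I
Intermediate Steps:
A = 2*I*sqrt(101) (A = sqrt(927 - 1331) = sqrt(-404) = 2*I*sqrt(101) ≈ 20.1*I)
K = 2*I*sqrt(101)/41 (K = (2*I*sqrt(101))/41 = (2*I*sqrt(101))*(1/41) = 2*I*sqrt(101)/41 ≈ 0.49024*I)
K - P(21) = 2*I*sqrt(101)/41 - 1*21 = 2*I*sqrt(101)/41 - 21 = -21 + 2*I*sqrt(101)/41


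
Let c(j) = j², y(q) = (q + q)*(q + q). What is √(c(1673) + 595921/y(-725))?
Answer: √5884748818421/1450 ≈ 1673.0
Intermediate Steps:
y(q) = 4*q² (y(q) = (2*q)*(2*q) = 4*q²)
√(c(1673) + 595921/y(-725)) = √(1673² + 595921/((4*(-725)²))) = √(2798929 + 595921/((4*525625))) = √(2798929 + 595921/2102500) = √(2798929 + 595921*(1/2102500)) = √(2798929 + 20549/72500) = √(202922373049/72500) = √5884748818421/1450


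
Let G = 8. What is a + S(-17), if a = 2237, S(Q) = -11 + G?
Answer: 2234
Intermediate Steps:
S(Q) = -3 (S(Q) = -11 + 8 = -3)
a + S(-17) = 2237 - 3 = 2234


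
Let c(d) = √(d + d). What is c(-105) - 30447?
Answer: -30447 + I*√210 ≈ -30447.0 + 14.491*I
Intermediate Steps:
c(d) = √2*√d (c(d) = √(2*d) = √2*√d)
c(-105) - 30447 = √2*√(-105) - 30447 = √2*(I*√105) - 30447 = I*√210 - 30447 = -30447 + I*√210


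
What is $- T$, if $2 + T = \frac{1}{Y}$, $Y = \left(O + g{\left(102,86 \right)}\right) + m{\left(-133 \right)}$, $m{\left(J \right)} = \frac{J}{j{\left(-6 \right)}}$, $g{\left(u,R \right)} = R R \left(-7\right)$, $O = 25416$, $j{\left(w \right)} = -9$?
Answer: $\frac{474151}{237071} \approx 2.0$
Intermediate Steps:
$g{\left(u,R \right)} = - 7 R^{2}$ ($g{\left(u,R \right)} = R^{2} \left(-7\right) = - 7 R^{2}$)
$m{\left(J \right)} = - \frac{J}{9}$ ($m{\left(J \right)} = \frac{J}{-9} = J \left(- \frac{1}{9}\right) = - \frac{J}{9}$)
$Y = - \frac{237071}{9}$ ($Y = \left(25416 - 7 \cdot 86^{2}\right) - - \frac{133}{9} = \left(25416 - 51772\right) + \frac{133}{9} = -26356 + \frac{133}{9} = - \frac{237071}{9} \approx -26341.0$)
$T = - \frac{474151}{237071}$ ($T = -2 + \frac{1}{- \frac{237071}{9}} = -2 - \frac{9}{237071} = - \frac{474151}{237071} \approx -2.0$)
$- T = \left(-1\right) \left(- \frac{474151}{237071}\right) = \frac{474151}{237071}$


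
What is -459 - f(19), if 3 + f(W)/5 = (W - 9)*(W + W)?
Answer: -2344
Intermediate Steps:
f(W) = -15 + 10*W*(-9 + W) (f(W) = -15 + 5*((W - 9)*(W + W)) = -15 + 5*((-9 + W)*(2*W)) = -15 + 5*(2*W*(-9 + W)) = -15 + 10*W*(-9 + W))
-459 - f(19) = -459 - (-15 - 90*19 + 10*19**2) = -459 - (-15 - 1710 + 10*361) = -459 - (-15 - 1710 + 3610) = -459 - 1*1885 = -459 - 1885 = -2344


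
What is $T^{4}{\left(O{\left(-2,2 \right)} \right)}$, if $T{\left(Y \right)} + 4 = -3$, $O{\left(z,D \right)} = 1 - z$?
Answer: $2401$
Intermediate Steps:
$T{\left(Y \right)} = -7$ ($T{\left(Y \right)} = -4 - 3 = -7$)
$T^{4}{\left(O{\left(-2,2 \right)} \right)} = \left(-7\right)^{4} = 2401$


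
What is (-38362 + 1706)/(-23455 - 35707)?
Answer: 18328/29581 ≈ 0.61959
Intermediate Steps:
(-38362 + 1706)/(-23455 - 35707) = -36656/(-59162) = -36656*(-1/59162) = 18328/29581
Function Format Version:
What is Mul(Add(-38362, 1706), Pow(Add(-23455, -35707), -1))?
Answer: Rational(18328, 29581) ≈ 0.61959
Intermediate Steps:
Mul(Add(-38362, 1706), Pow(Add(-23455, -35707), -1)) = Mul(-36656, Pow(-59162, -1)) = Mul(-36656, Rational(-1, 59162)) = Rational(18328, 29581)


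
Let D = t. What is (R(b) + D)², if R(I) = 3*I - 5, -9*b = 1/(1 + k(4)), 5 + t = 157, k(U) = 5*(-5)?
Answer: 112042225/5184 ≈ 21613.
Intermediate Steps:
k(U) = -25
t = 152 (t = -5 + 157 = 152)
D = 152
b = 1/216 (b = -1/(9*(1 - 25)) = -⅑/(-24) = -⅑*(-1/24) = 1/216 ≈ 0.0046296)
R(I) = -5 + 3*I
(R(b) + D)² = ((-5 + 3*(1/216)) + 152)² = ((-5 + 1/72) + 152)² = (-359/72 + 152)² = (10585/72)² = 112042225/5184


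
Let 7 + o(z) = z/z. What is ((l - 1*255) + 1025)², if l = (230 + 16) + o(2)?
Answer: 1020100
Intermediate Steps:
o(z) = -6 (o(z) = -7 + z/z = -7 + 1 = -6)
l = 240 (l = (230 + 16) - 6 = 246 - 6 = 240)
((l - 1*255) + 1025)² = ((240 - 1*255) + 1025)² = ((240 - 255) + 1025)² = (-15 + 1025)² = 1010² = 1020100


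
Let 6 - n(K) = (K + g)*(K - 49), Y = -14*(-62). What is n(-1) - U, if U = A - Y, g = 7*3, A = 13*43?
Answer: 1315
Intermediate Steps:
A = 559
g = 21
Y = 868
n(K) = 6 - (-49 + K)*(21 + K) (n(K) = 6 - (K + 21)*(K - 49) = 6 - (21 + K)*(-49 + K) = 6 - (-49 + K)*(21 + K))
U = -309 (U = 559 - 1*868 = 559 - 868 = -309)
n(-1) - U = (1035 - 1*(-1)**2 + 28*(-1)) - 1*(-309) = (1035 - 1*1 - 28) + 309 = (1035 - 1 - 28) + 309 = 1006 + 309 = 1315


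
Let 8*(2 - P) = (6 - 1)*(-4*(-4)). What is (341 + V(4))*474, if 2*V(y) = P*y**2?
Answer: 131298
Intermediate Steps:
P = -8 (P = 2 - (6 - 1)*(-4*(-4))/8 = 2 - 5*16/8 = 2 - 1/8*80 = 2 - 10 = -8)
V(y) = -4*y**2 (V(y) = (-8*y**2)/2 = -4*y**2)
(341 + V(4))*474 = (341 - 4*4**2)*474 = (341 - 4*16)*474 = (341 - 64)*474 = 277*474 = 131298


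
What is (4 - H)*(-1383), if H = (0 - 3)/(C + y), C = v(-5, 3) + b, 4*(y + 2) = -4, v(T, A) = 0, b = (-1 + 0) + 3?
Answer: -1383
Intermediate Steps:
b = 2 (b = -1 + 3 = 2)
y = -3 (y = -2 + (¼)*(-4) = -2 - 1 = -3)
C = 2 (C = 0 + 2 = 2)
H = 3 (H = (0 - 3)/(2 - 3) = -3/(-1) = -3*(-1) = 3)
(4 - H)*(-1383) = (4 - 1*3)*(-1383) = (4 - 3)*(-1383) = 1*(-1383) = -1383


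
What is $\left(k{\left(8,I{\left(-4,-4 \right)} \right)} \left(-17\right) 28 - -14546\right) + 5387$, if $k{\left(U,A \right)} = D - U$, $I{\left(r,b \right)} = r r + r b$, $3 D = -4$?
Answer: $\frac{73127}{3} \approx 24376.0$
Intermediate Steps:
$D = - \frac{4}{3}$ ($D = \frac{1}{3} \left(-4\right) = - \frac{4}{3} \approx -1.3333$)
$I{\left(r,b \right)} = r^{2} + b r$
$k{\left(U,A \right)} = - \frac{4}{3} - U$
$\left(k{\left(8,I{\left(-4,-4 \right)} \right)} \left(-17\right) 28 - -14546\right) + 5387 = \left(\left(- \frac{4}{3} - 8\right) \left(-17\right) 28 - -14546\right) + 5387 = \left(\left(- \frac{4}{3} - 8\right) \left(-17\right) 28 + 14546\right) + 5387 = \left(\left(- \frac{28}{3}\right) \left(-17\right) 28 + 14546\right) + 5387 = \left(\frac{476}{3} \cdot 28 + 14546\right) + 5387 = \left(\frac{13328}{3} + 14546\right) + 5387 = \frac{56966}{3} + 5387 = \frac{73127}{3}$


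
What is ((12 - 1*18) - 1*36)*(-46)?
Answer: 1932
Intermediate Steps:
((12 - 1*18) - 1*36)*(-46) = ((12 - 18) - 36)*(-46) = (-6 - 36)*(-46) = -42*(-46) = 1932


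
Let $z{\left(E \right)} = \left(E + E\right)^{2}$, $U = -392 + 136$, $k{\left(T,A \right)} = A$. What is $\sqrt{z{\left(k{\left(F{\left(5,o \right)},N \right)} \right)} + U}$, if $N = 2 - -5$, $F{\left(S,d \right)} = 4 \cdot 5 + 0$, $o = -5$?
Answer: $2 i \sqrt{15} \approx 7.746 i$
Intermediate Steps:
$F{\left(S,d \right)} = 20$ ($F{\left(S,d \right)} = 20 + 0 = 20$)
$N = 7$ ($N = 2 + 5 = 7$)
$U = -256$
$z{\left(E \right)} = 4 E^{2}$ ($z{\left(E \right)} = \left(2 E\right)^{2} = 4 E^{2}$)
$\sqrt{z{\left(k{\left(F{\left(5,o \right)},N \right)} \right)} + U} = \sqrt{4 \cdot 7^{2} - 256} = \sqrt{4 \cdot 49 - 256} = \sqrt{196 - 256} = \sqrt{-60} = 2 i \sqrt{15}$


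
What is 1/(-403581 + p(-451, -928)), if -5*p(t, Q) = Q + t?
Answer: -5/2016526 ≈ -2.4795e-6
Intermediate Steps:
p(t, Q) = -Q/5 - t/5 (p(t, Q) = -(Q + t)/5 = -Q/5 - t/5)
1/(-403581 + p(-451, -928)) = 1/(-403581 + (-1/5*(-928) - 1/5*(-451))) = 1/(-403581 + (928/5 + 451/5)) = 1/(-403581 + 1379/5) = 1/(-2016526/5) = -5/2016526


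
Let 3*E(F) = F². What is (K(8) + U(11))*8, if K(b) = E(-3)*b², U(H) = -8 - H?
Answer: 1384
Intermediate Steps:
E(F) = F²/3
K(b) = 3*b² (K(b) = ((⅓)*(-3)²)*b² = ((⅓)*9)*b² = 3*b²)
(K(8) + U(11))*8 = (3*8² + (-8 - 1*11))*8 = (3*64 + (-8 - 11))*8 = (192 - 19)*8 = 173*8 = 1384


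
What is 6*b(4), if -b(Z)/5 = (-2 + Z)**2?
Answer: -120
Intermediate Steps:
b(Z) = -5*(-2 + Z)**2
6*b(4) = 6*(-5*(-2 + 4)**2) = 6*(-5*2**2) = 6*(-5*4) = 6*(-20) = -120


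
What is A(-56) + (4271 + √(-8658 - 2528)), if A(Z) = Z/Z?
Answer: 4272 + I*√11186 ≈ 4272.0 + 105.76*I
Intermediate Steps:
A(Z) = 1
A(-56) + (4271 + √(-8658 - 2528)) = 1 + (4271 + √(-8658 - 2528)) = 1 + (4271 + √(-11186)) = 1 + (4271 + I*√11186) = 4272 + I*√11186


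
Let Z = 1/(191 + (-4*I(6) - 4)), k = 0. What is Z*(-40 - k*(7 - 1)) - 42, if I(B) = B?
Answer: -6886/163 ≈ -42.245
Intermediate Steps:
Z = 1/163 (Z = 1/(191 + (-4*6 - 4)) = 1/(191 + (-24 - 4)) = 1/(191 - 28) = 1/163 ≈ 0.0061350)
Z*(-40 - k*(7 - 1)) - 42 = (-40 - 0*(7 - 1))/163 - 42 = (-40 - 0*6)/163 - 42 = (-40 - 1*0)/163 - 42 = (-40 + 0)/163 - 42 = (1/163)*(-40) - 42 = -40/163 - 42 = -6886/163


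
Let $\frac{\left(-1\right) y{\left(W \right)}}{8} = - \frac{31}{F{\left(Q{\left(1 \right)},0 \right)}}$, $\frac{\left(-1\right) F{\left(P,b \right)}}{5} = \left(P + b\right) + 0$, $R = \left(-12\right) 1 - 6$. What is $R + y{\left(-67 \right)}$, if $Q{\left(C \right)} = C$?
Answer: $- \frac{338}{5} \approx -67.6$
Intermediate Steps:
$R = -18$ ($R = -12 - 6 = -18$)
$F{\left(P,b \right)} = - 5 P - 5 b$ ($F{\left(P,b \right)} = - 5 \left(\left(P + b\right) + 0\right) = - 5 \left(P + b\right) = - 5 P - 5 b$)
$y{\left(W \right)} = - \frac{248}{5}$ ($y{\left(W \right)} = - 8 \left(- \frac{31}{\left(-5\right) 1 - 0}\right) = - 8 \left(- \frac{31}{-5 + 0}\right) = - 8 \left(- \frac{31}{-5}\right) = - 8 \left(\left(-31\right) \left(- \frac{1}{5}\right)\right) = \left(-8\right) \frac{31}{5} = - \frac{248}{5}$)
$R + y{\left(-67 \right)} = -18 - \frac{248}{5} = - \frac{338}{5}$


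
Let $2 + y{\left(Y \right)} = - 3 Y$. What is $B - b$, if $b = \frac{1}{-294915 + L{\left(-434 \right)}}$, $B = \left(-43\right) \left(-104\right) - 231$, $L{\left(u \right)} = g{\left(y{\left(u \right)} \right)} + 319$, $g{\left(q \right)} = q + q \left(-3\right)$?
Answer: $\frac{1260408237}{297196} \approx 4241.0$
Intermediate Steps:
$y{\left(Y \right)} = -2 - 3 Y$
$g{\left(q \right)} = - 2 q$ ($g{\left(q \right)} = q - 3 q = - 2 q$)
$L{\left(u \right)} = 323 + 6 u$ ($L{\left(u \right)} = - 2 \left(-2 - 3 u\right) + 319 = \left(4 + 6 u\right) + 319 = 323 + 6 u$)
$B = 4241$ ($B = 4472 - 231 = 4241$)
$b = - \frac{1}{297196}$ ($b = \frac{1}{-294915 + \left(323 + 6 \left(-434\right)\right)} = \frac{1}{-294915 + \left(323 - 2604\right)} = \frac{1}{-294915 - 2281} = \frac{1}{-297196} = - \frac{1}{297196} \approx -3.3648 \cdot 10^{-6}$)
$B - b = 4241 - - \frac{1}{297196} = 4241 + \frac{1}{297196} = \frac{1260408237}{297196}$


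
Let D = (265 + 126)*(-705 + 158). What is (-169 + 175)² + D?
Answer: -213841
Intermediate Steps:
D = -213877 (D = 391*(-547) = -213877)
(-169 + 175)² + D = (-169 + 175)² - 213877 = 6² - 213877 = 36 - 213877 = -213841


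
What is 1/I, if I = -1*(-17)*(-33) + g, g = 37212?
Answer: 1/36651 ≈ 2.7284e-5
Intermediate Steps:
I = 36651 (I = -1*(-17)*(-33) + 37212 = 17*(-33) + 37212 = -561 + 37212 = 36651)
1/I = 1/36651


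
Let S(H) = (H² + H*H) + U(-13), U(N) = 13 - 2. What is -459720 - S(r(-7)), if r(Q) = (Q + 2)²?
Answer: -460981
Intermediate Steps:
U(N) = 11
r(Q) = (2 + Q)²
S(H) = 11 + 2*H² (S(H) = (H² + H*H) + 11 = (H² + H²) + 11 = 2*H² + 11 = 11 + 2*H²)
-459720 - S(r(-7)) = -459720 - (11 + 2*((2 - 7)²)²) = -459720 - (11 + 2*((-5)²)²) = -459720 - (11 + 2*25²) = -459720 - (11 + 2*625) = -459720 - (11 + 1250) = -459720 - 1*1261 = -459720 - 1261 = -460981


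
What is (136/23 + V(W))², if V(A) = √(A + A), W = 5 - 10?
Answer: 13206/529 + 272*I*√10/23 ≈ 24.964 + 37.397*I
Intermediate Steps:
W = -5
V(A) = √2*√A (V(A) = √(2*A) = √2*√A)
(136/23 + V(W))² = (136/23 + √2*√(-5))² = (136*(1/23) + √2*(I*√5))² = (136/23 + I*√10)²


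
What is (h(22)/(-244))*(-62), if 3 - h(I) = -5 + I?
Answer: -217/61 ≈ -3.5574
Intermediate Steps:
h(I) = 8 - I (h(I) = 3 - (-5 + I) = 3 + (5 - I) = 8 - I)
(h(22)/(-244))*(-62) = ((8 - 1*22)/(-244))*(-62) = ((8 - 22)*(-1/244))*(-62) = -14*(-1/244)*(-62) = (7/122)*(-62) = -217/61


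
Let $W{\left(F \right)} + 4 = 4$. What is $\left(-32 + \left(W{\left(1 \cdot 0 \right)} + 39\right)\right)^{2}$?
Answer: $49$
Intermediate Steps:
$W{\left(F \right)} = 0$ ($W{\left(F \right)} = -4 + 4 = 0$)
$\left(-32 + \left(W{\left(1 \cdot 0 \right)} + 39\right)\right)^{2} = \left(-32 + \left(0 + 39\right)\right)^{2} = \left(-32 + 39\right)^{2} = 7^{2} = 49$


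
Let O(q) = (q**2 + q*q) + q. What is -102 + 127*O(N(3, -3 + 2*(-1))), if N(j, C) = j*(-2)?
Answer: 8280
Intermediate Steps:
N(j, C) = -2*j
O(q) = q + 2*q**2 (O(q) = (q**2 + q**2) + q = 2*q**2 + q = q + 2*q**2)
-102 + 127*O(N(3, -3 + 2*(-1))) = -102 + 127*((-2*3)*(1 + 2*(-2*3))) = -102 + 127*(-6*(1 + 2*(-6))) = -102 + 127*(-6*(1 - 12)) = -102 + 127*(-6*(-11)) = -102 + 127*66 = -102 + 8382 = 8280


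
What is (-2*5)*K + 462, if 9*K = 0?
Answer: 462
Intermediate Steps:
K = 0 (K = (1/9)*0 = 0)
(-2*5)*K + 462 = -2*5*0 + 462 = -10*0 + 462 = 0 + 462 = 462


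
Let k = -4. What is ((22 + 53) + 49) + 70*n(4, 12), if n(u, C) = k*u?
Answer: -996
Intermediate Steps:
n(u, C) = -4*u
((22 + 53) + 49) + 70*n(4, 12) = ((22 + 53) + 49) + 70*(-4*4) = (75 + 49) + 70*(-16) = 124 - 1120 = -996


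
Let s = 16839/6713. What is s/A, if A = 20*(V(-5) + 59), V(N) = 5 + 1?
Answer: 16839/8726900 ≈ 0.0019296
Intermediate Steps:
V(N) = 6
s = 16839/6713 (s = 16839*(1/6713) = 16839/6713 ≈ 2.5084)
A = 1300 (A = 20*(6 + 59) = 20*65 = 1300)
s/A = (16839/6713)/1300 = (16839/6713)*(1/1300) = 16839/8726900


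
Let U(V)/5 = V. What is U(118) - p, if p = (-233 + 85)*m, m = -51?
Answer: -6958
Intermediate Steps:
U(V) = 5*V
p = 7548 (p = (-233 + 85)*(-51) = -148*(-51) = 7548)
U(118) - p = 5*118 - 1*7548 = 590 - 7548 = -6958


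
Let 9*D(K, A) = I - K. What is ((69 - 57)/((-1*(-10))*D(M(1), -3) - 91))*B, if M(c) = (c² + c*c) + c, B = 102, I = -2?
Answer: -11016/869 ≈ -12.677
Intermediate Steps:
M(c) = c + 2*c² (M(c) = (c² + c²) + c = 2*c² + c = c + 2*c²)
D(K, A) = -2/9 - K/9 (D(K, A) = (-2 - K)/9 = -2/9 - K/9)
((69 - 57)/((-1*(-10))*D(M(1), -3) - 91))*B = ((69 - 57)/((-1*(-10))*(-2/9 - (1 + 2*1)/9) - 91))*102 = (12/(10*(-2/9 - (1 + 2)/9) - 91))*102 = (12/(10*(-2/9 - 3/9) - 91))*102 = (12/(10*(-2/9 - ⅑*3) - 91))*102 = (12/(10*(-2/9 - ⅓) - 91))*102 = (12/(10*(-5/9) - 91))*102 = (12/(-50/9 - 91))*102 = (12/(-869/9))*102 = (12*(-9/869))*102 = -108/869*102 = -11016/869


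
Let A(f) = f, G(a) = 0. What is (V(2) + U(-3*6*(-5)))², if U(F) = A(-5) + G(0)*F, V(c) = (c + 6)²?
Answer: 3481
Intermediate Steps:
V(c) = (6 + c)²
U(F) = -5 (U(F) = -5 + 0*F = -5 + 0 = -5)
(V(2) + U(-3*6*(-5)))² = ((6 + 2)² - 5)² = (8² - 5)² = (64 - 5)² = 59² = 3481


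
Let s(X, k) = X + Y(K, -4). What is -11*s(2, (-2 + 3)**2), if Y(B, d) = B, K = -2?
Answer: 0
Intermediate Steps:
s(X, k) = -2 + X (s(X, k) = X - 2 = -2 + X)
-11*s(2, (-2 + 3)**2) = -11*(-2 + 2) = -11*0 = 0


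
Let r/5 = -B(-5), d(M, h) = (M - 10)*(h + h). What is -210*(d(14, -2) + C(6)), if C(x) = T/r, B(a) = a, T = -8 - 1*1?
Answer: 17178/5 ≈ 3435.6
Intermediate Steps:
T = -9 (T = -8 - 1 = -9)
d(M, h) = 2*h*(-10 + M) (d(M, h) = (-10 + M)*(2*h) = 2*h*(-10 + M))
r = 25 (r = 5*(-1*(-5)) = 5*5 = 25)
C(x) = -9/25
-210*(d(14, -2) + C(6)) = -210*(2*(-2)*(-10 + 14) - 9/25) = -210*(2*(-2)*4 - 9/25) = -210*(-16 - 9/25) = -210*(-409/25) = 17178/5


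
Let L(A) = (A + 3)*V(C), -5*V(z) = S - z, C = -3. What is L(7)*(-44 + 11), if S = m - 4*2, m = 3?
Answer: -132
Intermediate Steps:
S = -5 (S = 3 - 4*2 = 3 - 8 = -5)
V(z) = 1 + z/5 (V(z) = -(-5 - z)/5 = 1 + z/5)
L(A) = 6/5 + 2*A/5 (L(A) = (A + 3)*(1 + (⅕)*(-3)) = (3 + A)*(1 - ⅗) = (3 + A)*(⅖) = 6/5 + 2*A/5)
L(7)*(-44 + 11) = (6/5 + (⅖)*7)*(-44 + 11) = (6/5 + 14/5)*(-33) = 4*(-33) = -132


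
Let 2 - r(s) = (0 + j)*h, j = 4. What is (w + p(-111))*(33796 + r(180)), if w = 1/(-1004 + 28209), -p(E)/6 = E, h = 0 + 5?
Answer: 612007740118/27205 ≈ 2.2496e+7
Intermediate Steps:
h = 5
p(E) = -6*E
w = 1/27205 ≈ 3.6758e-5
r(s) = -18 (r(s) = 2 - (0 + 4)*5 = 2 - 4*5 = 2 - 1*20 = 2 - 20 = -18)
(w + p(-111))*(33796 + r(180)) = (1/27205 - 6*(-111))*(33796 - 18) = (1/27205 + 666)*33778 = (18118531/27205)*33778 = 612007740118/27205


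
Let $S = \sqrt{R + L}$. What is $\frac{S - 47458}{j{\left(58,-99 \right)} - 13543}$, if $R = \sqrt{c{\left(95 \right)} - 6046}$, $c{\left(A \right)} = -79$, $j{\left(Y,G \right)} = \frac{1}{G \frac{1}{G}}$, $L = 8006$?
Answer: $\frac{389}{111} - \frac{\sqrt{8006 + 35 i \sqrt{5}}}{13542} \approx 3.4979 - 3.2294 \cdot 10^{-5} i$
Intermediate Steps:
$j{\left(Y,G \right)} = 1$ ($j{\left(Y,G \right)} = 1^{-1} = 1$)
$R = 35 i \sqrt{5}$ ($R = \sqrt{-79 - 6046} = \sqrt{-6125} = 35 i \sqrt{5} \approx 78.262 i$)
$S = \sqrt{8006 + 35 i \sqrt{5}}$ ($S = \sqrt{35 i \sqrt{5} + 8006} = \sqrt{8006 + 35 i \sqrt{5}} \approx 89.477 + 0.4373 i$)
$\frac{S - 47458}{j{\left(58,-99 \right)} - 13543} = \frac{\sqrt{8006 + 35 i \sqrt{5}} - 47458}{1 - 13543} = \frac{-47458 + \sqrt{8006 + 35 i \sqrt{5}}}{-13542} = \left(-47458 + \sqrt{8006 + 35 i \sqrt{5}}\right) \left(- \frac{1}{13542}\right) = \frac{389}{111} - \frac{\sqrt{8006 + 35 i \sqrt{5}}}{13542}$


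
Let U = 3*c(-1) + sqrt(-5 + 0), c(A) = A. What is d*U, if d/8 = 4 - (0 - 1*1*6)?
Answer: -240 + 80*I*sqrt(5) ≈ -240.0 + 178.89*I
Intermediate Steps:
d = 80 (d = 8*(4 - (0 - 1*1*6)) = 8*(4 - (0 - 1*6)) = 8*(4 - (0 - 6)) = 8*(4 - 1*(-6)) = 8*(4 + 6) = 8*10 = 80)
U = -3 + I*sqrt(5) (U = 3*(-1) + sqrt(-5 + 0) = -3 + sqrt(-5) = -3 + I*sqrt(5) ≈ -3.0 + 2.2361*I)
d*U = 80*(-3 + I*sqrt(5)) = -240 + 80*I*sqrt(5)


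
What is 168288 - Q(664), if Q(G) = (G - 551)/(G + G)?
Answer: 223486351/1328 ≈ 1.6829e+5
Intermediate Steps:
Q(G) = (-551 + G)/(2*G) (Q(G) = (-551 + G)/((2*G)) = (-551 + G)*(1/(2*G)) = (-551 + G)/(2*G))
168288 - Q(664) = 168288 - (-551 + 664)/(2*664) = 168288 - 113/(2*664) = 168288 - 1*113/1328 = 168288 - 113/1328 = 223486351/1328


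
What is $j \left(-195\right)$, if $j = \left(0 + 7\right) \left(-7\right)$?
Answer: $9555$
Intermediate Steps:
$j = -49$ ($j = 7 \left(-7\right) = -49$)
$j \left(-195\right) = \left(-49\right) \left(-195\right) = 9555$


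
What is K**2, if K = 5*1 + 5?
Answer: 100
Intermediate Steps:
K = 10 (K = 5 + 5 = 10)
K**2 = 10**2 = 100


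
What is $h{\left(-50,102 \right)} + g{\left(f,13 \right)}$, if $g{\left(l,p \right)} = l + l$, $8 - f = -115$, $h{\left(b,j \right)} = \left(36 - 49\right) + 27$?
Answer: $260$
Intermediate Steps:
$h{\left(b,j \right)} = 14$ ($h{\left(b,j \right)} = -13 + 27 = 14$)
$f = 123$ ($f = 8 - -115 = 8 + 115 = 123$)
$g{\left(l,p \right)} = 2 l$
$h{\left(-50,102 \right)} + g{\left(f,13 \right)} = 14 + 2 \cdot 123 = 14 + 246 = 260$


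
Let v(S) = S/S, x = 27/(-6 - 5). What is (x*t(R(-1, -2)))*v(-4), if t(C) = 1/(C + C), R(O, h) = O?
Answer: 27/22 ≈ 1.2273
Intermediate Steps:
x = -27/11 (x = 27/(-11) = 27*(-1/11) = -27/11 ≈ -2.4545)
t(C) = 1/(2*C)
v(S) = 1
(x*t(R(-1, -2)))*v(-4) = -27/(22*(-1))*1 = -27*(-1)/22*1 = -27/11*(-1/2)*1 = (27/22)*1 = 27/22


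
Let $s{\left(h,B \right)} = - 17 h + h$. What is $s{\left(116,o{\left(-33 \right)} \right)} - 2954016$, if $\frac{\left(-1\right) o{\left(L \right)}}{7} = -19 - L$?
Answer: $-2955872$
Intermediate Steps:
$o{\left(L \right)} = 133 + 7 L$ ($o{\left(L \right)} = - 7 \left(-19 - L\right) = 133 + 7 L$)
$s{\left(h,B \right)} = - 16 h$
$s{\left(116,o{\left(-33 \right)} \right)} - 2954016 = \left(-16\right) 116 - 2954016 = -1856 - 2954016 = -2955872$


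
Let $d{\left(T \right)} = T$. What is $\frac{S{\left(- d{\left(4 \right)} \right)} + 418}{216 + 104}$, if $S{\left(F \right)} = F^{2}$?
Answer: $\frac{217}{160} \approx 1.3563$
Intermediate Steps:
$\frac{S{\left(- d{\left(4 \right)} \right)} + 418}{216 + 104} = \frac{\left(\left(-1\right) 4\right)^{2} + 418}{216 + 104} = \frac{\left(-4\right)^{2} + 418}{320} = \left(16 + 418\right) \frac{1}{320} = 434 \cdot \frac{1}{320} = \frac{217}{160}$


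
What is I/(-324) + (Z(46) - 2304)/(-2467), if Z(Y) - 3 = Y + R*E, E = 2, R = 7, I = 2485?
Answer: -5404411/799308 ≈ -6.7614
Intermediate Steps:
Z(Y) = 17 + Y (Z(Y) = 3 + (Y + 7*2) = 3 + (Y + 14) = 3 + (14 + Y) = 17 + Y)
I/(-324) + (Z(46) - 2304)/(-2467) = 2485/(-324) + ((17 + 46) - 2304)/(-2467) = 2485*(-1/324) + (63 - 2304)*(-1/2467) = -2485/324 - 2241*(-1/2467) = -2485/324 + 2241/2467 = -5404411/799308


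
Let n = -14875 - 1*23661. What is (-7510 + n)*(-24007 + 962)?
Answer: 1061130070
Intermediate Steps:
n = -38536 (n = -14875 - 23661 = -38536)
(-7510 + n)*(-24007 + 962) = (-7510 - 38536)*(-24007 + 962) = -46046*(-23045) = 1061130070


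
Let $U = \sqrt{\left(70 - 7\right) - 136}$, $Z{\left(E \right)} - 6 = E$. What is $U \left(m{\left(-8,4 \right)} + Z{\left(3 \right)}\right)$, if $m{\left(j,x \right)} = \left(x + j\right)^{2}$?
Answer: $25 i \sqrt{73} \approx 213.6 i$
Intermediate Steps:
$m{\left(j,x \right)} = \left(j + x\right)^{2}$
$Z{\left(E \right)} = 6 + E$
$U = i \sqrt{73}$ ($U = \sqrt{\left(70 - 7\right) - 136} = \sqrt{63 - 136} = \sqrt{-73} = i \sqrt{73} \approx 8.544 i$)
$U \left(m{\left(-8,4 \right)} + Z{\left(3 \right)}\right) = i \sqrt{73} \left(\left(-8 + 4\right)^{2} + \left(6 + 3\right)\right) = i \sqrt{73} \left(\left(-4\right)^{2} + 9\right) = i \sqrt{73} \left(16 + 9\right) = i \sqrt{73} \cdot 25 = 25 i \sqrt{73}$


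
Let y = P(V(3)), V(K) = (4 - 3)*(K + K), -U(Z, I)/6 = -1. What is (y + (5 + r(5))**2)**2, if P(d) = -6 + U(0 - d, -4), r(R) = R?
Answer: 10000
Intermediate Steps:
U(Z, I) = 6 (U(Z, I) = -6*(-1) = 6)
V(K) = 2*K (V(K) = 1*(2*K) = 2*K)
P(d) = 0 (P(d) = -6 + 6 = 0)
y = 0
(y + (5 + r(5))**2)**2 = (0 + (5 + 5)**2)**2 = (0 + 10**2)**2 = (0 + 100)**2 = 100**2 = 10000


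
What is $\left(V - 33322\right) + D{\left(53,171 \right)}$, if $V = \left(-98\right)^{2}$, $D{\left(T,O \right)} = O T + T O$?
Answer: $-5592$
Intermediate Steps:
$D{\left(T,O \right)} = 2 O T$ ($D{\left(T,O \right)} = O T + O T = 2 O T$)
$V = 9604$
$\left(V - 33322\right) + D{\left(53,171 \right)} = \left(9604 - 33322\right) + 2 \cdot 171 \cdot 53 = -23718 + 18126 = -5592$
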